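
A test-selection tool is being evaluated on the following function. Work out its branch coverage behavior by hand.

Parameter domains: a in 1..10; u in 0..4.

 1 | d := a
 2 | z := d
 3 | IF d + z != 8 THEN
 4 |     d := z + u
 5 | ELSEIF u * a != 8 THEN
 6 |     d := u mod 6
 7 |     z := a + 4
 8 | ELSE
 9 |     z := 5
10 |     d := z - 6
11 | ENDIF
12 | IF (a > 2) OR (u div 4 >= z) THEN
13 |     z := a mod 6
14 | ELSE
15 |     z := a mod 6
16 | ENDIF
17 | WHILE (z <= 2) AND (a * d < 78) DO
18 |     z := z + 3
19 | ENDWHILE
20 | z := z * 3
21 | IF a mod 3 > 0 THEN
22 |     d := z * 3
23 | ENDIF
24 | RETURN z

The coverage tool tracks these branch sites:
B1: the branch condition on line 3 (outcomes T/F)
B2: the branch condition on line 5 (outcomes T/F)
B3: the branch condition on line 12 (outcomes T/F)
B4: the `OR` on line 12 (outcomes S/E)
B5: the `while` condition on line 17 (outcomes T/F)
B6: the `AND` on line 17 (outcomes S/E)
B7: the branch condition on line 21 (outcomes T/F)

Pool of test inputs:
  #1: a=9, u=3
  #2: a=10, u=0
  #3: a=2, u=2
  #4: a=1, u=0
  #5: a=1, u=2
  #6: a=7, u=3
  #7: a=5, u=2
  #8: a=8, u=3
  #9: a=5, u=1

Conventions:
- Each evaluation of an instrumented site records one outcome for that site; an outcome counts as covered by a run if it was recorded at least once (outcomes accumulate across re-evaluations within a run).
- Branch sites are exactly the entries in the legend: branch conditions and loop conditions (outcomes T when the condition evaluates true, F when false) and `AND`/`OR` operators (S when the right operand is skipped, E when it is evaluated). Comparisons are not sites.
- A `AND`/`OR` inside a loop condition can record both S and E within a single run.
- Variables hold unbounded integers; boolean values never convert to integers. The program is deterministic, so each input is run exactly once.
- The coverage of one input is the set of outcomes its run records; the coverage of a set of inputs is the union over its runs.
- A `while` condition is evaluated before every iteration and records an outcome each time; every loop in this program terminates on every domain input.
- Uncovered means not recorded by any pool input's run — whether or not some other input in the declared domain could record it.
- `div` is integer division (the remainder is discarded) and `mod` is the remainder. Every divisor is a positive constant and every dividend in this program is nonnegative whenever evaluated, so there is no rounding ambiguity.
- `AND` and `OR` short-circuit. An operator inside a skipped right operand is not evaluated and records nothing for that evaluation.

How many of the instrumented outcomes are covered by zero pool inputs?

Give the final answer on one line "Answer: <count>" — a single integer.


run #1 (a=9, u=3) records B1=T, B3=T, B4=S, B5=F, B6=S, B7=F
run #2 (a=10, u=0) records B1=T, B3=T, B4=S, B5=F, B6=S, B7=T
run #3 (a=2, u=2) records B1=T, B3=F, B4=E, B5=T, B5=F, B6=S, B6=E, B7=T
run #4 (a=1, u=0) records B1=T, B3=F, B4=E, B5=T, B5=F, B6=S, B6=E, B7=T
run #5 (a=1, u=2) records B1=T, B3=F, B4=E, B5=T, B5=F, B6=S, B6=E, B7=T
run #6 (a=7, u=3) records B1=T, B3=T, B4=S, B5=T, B5=F, B6=S, B6=E, B7=T
run #7 (a=5, u=2) records B1=T, B3=T, B4=S, B5=F, B6=S, B7=T
run #8 (a=8, u=3) records B1=T, B3=T, B4=S, B5=F, B6=E, B7=T
run #9 (a=5, u=1) records B1=T, B3=T, B4=S, B5=F, B6=S, B7=T
union over the pool: B1=T, B3=T, B3=F, B4=S, B4=E, B5=T, B5=F, B6=S, B6=E, B7=T, B7=F
uncovered (3 of 14): B1=F, B2=T, B2=F
Answer: 3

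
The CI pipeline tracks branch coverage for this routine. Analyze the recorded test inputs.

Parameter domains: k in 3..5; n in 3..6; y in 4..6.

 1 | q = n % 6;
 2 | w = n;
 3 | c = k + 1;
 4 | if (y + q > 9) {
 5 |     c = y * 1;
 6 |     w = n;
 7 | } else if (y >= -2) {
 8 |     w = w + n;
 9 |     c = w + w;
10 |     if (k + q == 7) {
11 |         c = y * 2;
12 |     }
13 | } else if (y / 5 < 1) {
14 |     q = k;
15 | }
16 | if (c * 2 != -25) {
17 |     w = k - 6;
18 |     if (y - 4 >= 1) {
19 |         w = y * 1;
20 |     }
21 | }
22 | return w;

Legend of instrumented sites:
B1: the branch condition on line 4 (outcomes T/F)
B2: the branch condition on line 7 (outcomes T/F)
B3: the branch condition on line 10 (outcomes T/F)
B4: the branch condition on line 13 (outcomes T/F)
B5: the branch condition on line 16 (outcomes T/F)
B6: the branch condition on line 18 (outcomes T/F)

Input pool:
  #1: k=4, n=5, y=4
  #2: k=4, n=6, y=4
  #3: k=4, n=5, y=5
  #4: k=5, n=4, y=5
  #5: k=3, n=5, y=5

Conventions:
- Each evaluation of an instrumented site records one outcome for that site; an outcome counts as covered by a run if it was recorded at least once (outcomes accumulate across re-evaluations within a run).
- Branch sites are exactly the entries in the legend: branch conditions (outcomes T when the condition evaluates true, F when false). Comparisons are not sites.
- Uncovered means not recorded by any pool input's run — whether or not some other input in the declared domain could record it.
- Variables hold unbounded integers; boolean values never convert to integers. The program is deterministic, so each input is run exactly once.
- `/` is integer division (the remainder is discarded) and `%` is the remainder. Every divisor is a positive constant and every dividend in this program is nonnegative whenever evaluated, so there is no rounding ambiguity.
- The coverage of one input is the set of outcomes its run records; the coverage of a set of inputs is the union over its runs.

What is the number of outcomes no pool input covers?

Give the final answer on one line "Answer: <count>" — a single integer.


run #1 (k=4, n=5, y=4) runs B1->F, B2->T, B3->F, B5->T, B6->F; records B1=F, B2=T, B3=F, B5=T, B6=F
run #2 (k=4, n=6, y=4) runs B1->F, B2->T, B3->F, B5->T, B6->F; records B1=F, B2=T, B3=F, B5=T, B6=F
run #3 (k=4, n=5, y=5) runs B1->T, B5->T, B6->T; records B1=T, B5=T, B6=T
run #4 (k=5, n=4, y=5) runs B1->F, B2->T, B3->F, B5->T, B6->T; records B1=F, B2=T, B3=F, B5=T, B6=T
run #5 (k=3, n=5, y=5) runs B1->T, B5->T, B6->T; records B1=T, B5=T, B6=T
union over the pool: B1=T, B1=F, B2=T, B3=F, B5=T, B6=T, B6=F
uncovered (5 of 12): B2=F, B3=T, B4=T, B4=F, B5=F
Answer: 5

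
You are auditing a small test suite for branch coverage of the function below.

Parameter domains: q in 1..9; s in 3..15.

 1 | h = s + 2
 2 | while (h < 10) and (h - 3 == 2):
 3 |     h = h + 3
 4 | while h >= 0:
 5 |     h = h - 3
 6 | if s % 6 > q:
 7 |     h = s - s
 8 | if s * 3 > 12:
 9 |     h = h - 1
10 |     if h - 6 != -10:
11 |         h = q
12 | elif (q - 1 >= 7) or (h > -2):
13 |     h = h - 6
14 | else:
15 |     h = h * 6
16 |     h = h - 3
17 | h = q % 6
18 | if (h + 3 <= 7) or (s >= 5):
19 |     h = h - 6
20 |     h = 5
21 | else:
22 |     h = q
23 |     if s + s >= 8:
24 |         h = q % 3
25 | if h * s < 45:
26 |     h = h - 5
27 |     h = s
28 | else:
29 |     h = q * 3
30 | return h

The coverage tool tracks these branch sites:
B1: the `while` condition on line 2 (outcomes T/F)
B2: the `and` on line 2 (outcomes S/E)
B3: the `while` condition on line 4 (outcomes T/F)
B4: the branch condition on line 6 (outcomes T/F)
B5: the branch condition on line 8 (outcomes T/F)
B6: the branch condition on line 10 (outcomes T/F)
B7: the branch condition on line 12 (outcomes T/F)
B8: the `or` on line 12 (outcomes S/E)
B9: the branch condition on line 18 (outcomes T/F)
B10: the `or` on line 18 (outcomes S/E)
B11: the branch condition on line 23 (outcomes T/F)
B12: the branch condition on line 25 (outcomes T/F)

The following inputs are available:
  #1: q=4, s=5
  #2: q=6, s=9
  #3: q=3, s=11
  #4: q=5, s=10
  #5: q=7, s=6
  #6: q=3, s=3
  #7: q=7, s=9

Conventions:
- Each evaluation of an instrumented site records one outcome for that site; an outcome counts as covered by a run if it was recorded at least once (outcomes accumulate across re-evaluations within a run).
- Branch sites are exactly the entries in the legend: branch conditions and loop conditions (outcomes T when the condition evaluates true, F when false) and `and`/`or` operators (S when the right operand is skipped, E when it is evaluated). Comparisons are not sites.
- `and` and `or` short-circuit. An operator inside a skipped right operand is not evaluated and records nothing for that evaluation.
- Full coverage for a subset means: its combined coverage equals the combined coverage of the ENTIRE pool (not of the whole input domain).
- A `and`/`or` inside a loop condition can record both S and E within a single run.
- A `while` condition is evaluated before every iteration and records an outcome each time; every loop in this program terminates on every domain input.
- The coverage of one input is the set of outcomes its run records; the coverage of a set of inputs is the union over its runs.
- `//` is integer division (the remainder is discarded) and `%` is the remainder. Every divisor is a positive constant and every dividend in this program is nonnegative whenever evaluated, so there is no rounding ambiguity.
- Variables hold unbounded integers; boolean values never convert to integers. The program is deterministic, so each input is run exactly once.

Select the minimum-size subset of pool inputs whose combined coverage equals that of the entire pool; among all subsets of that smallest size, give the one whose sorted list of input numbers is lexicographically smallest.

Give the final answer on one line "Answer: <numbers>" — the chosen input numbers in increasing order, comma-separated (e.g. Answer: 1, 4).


run #1 (q=4, s=5) records B1=F, B2=E, B3=T, B3=F, B4=T, B5=T, B6=T, B9=T, B10=S, B12=T
run #2 (q=6, s=9) records B1=F, B2=S, B3=T, B3=F, B4=F, B5=T, B6=T, B9=T, B10=S, B12=F
run #3 (q=3, s=11) records B1=F, B2=S, B3=T, B3=F, B4=T, B5=T, B6=T, B9=T, B10=S, B12=F
run #4 (q=5, s=10) records B1=F, B2=S, B3=T, B3=F, B4=F, B5=T, B6=F, B9=T, B10=E, B12=F
run #5 (q=7, s=6) records B1=F, B2=E, B3=T, B3=F, B4=F, B5=T, B6=T, B9=T, B10=S, B12=T
run #6 (q=3, s=3) records B1=T, B1=F, B2=E, B3=T, B3=F, B4=F, B5=F, B7=T, B8=E, B9=T, B10=S, B12=T
run #7 (q=7, s=9) records B1=F, B2=S, B3=T, B3=F, B4=F, B5=T, B6=T, B9=T, B10=S, B12=F
pool-wide coverage (19 outcomes): B1=T, B1=F, B2=S, B2=E, B3=T, B3=F, B4=T, B4=F, B5=T, B5=F, B6=T, B6=F, B7=T, B8=E, B9=T, B10=S, B10=E, B12=T, B12=F
no size-1 subset reaches all 19 outcomes (best union: 12/19)
no size-2 subset reaches all 19 outcomes (best union: 17/19)
inputs {1, 4, 6} (size 3) cover everything; no size-3 subset with a lexicographically smaller index list covers all 19
Answer: 1, 4, 6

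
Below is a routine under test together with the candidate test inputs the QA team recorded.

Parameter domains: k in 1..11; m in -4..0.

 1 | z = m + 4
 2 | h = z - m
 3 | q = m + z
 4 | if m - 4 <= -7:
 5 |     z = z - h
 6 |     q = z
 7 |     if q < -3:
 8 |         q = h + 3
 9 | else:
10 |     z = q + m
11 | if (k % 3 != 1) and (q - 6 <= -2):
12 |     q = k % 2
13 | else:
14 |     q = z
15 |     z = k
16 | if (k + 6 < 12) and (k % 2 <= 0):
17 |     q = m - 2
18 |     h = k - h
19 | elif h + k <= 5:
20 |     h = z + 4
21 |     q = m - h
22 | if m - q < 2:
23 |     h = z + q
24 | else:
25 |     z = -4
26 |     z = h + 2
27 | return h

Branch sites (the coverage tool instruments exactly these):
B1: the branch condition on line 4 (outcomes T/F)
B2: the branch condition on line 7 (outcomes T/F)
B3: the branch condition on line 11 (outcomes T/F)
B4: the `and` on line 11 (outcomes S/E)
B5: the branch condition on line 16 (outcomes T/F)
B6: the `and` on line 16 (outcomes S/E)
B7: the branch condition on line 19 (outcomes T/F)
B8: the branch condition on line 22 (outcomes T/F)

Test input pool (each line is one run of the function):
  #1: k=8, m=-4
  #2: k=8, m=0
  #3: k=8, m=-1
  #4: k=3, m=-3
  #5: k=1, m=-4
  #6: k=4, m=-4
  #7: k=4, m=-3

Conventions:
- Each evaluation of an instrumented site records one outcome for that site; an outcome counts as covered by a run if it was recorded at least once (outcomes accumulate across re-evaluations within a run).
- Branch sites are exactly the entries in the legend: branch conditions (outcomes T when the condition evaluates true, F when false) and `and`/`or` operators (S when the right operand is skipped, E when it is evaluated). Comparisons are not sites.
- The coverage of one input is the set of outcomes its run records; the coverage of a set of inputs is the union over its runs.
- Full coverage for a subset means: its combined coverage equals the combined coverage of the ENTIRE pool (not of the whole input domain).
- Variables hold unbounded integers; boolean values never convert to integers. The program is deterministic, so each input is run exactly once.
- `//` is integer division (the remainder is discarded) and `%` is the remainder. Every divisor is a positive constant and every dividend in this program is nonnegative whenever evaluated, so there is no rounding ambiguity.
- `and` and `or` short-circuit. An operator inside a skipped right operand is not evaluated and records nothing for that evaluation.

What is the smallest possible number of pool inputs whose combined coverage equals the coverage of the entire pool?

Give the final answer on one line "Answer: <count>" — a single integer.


input #1, k=8, m=-4: events B1->T, B2->T, B4->E, B3->F, B6->S, B5->F, B7->F, B8->T; outcomes B1=T, B2=T, B3=F, B4=E, B5=F, B6=S, B7=F, B8=T
input #2, k=8, m=0: events B1->F, B4->E, B3->T, B6->S, B5->F, B7->F, B8->T; outcomes B1=F, B3=T, B4=E, B5=F, B6=S, B7=F, B8=T
input #3, k=8, m=-1: events B1->F, B4->E, B3->T, B6->S, B5->F, B7->F, B8->T; outcomes B1=F, B3=T, B4=E, B5=F, B6=S, B7=F, B8=T
input #4, k=3, m=-3: events B1->T, B2->F, B4->E, B3->T, B6->E, B5->F, B7->F, B8->T; outcomes B1=T, B2=F, B3=T, B4=E, B5=F, B6=E, B7=F, B8=T
input #5, k=1, m=-4: events B1->T, B2->T, B4->S, B3->F, B6->E, B5->F, B7->T, B8->F; outcomes B1=T, B2=T, B3=F, B4=S, B5=F, B6=E, B7=T, B8=F
input #6, k=4, m=-4: events B1->T, B2->T, B4->S, B3->F, B6->E, B5->T, B8->F; outcomes B1=T, B2=T, B3=F, B4=S, B5=T, B6=E, B8=F
input #7, k=4, m=-3: events B1->T, B2->F, B4->S, B3->F, B6->E, B5->T, B8->F; outcomes B1=T, B2=F, B3=F, B4=S, B5=T, B6=E, B8=F
the full pool covers 16 outcomes: B1=T, B1=F, B2=T, B2=F, B3=T, B3=F, B4=S, B4=E, B5=T, B5=F, B6=S, B6=E, B7=T, B7=F, B8=T, B8=F
no size-1 subset reaches all 16 outcomes (best union: 8/16)
no size-2 subset reaches all 16 outcomes (best union: 14/16)
size 3: inputs {2, 5, 7} cover all 16 outcomes, and no lexicographically smaller subset of this size does
Answer: 3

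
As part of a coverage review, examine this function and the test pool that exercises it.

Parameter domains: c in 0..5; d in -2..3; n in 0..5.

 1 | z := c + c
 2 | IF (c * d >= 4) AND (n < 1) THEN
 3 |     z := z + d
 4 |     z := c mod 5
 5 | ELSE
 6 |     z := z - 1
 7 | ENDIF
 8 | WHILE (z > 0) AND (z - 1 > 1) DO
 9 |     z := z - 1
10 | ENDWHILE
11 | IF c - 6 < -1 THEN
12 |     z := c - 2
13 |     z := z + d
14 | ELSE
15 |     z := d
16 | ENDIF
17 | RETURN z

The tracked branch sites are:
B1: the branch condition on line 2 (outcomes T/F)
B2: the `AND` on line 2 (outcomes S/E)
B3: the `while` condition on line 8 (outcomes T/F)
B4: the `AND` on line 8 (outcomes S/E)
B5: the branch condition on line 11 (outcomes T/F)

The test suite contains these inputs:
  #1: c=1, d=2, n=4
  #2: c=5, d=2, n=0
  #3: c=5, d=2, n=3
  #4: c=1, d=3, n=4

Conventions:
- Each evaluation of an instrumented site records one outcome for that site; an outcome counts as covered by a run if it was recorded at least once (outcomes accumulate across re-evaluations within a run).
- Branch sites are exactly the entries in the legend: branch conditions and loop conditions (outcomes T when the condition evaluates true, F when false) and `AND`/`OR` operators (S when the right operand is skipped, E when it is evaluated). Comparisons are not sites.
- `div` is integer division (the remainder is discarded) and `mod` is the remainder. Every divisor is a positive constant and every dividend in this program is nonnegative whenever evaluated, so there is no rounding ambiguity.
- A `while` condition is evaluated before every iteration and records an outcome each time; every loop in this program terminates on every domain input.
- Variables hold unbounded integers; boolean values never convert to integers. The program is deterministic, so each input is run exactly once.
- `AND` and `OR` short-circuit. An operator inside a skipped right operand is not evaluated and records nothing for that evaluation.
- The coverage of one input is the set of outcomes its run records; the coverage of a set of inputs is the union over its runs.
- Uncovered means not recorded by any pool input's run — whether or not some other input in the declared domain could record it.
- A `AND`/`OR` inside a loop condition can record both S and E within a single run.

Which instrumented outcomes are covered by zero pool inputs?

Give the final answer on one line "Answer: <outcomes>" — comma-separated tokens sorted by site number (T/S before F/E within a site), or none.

input #1, c=1, d=2, n=4: outcomes B1=F, B2=S, B3=F, B4=E, B5=T
input #2, c=5, d=2, n=0: outcomes B1=T, B2=E, B3=F, B4=S, B5=F
input #3, c=5, d=2, n=3: outcomes B1=F, B2=E, B3=T, B3=F, B4=E, B5=F
input #4, c=1, d=3, n=4: outcomes B1=F, B2=S, B3=F, B4=E, B5=T
union over the pool: B1=T, B1=F, B2=S, B2=E, B3=T, B3=F, B4=S, B4=E, B5=T, B5=F
uncovered (0 of 10): none

Answer: none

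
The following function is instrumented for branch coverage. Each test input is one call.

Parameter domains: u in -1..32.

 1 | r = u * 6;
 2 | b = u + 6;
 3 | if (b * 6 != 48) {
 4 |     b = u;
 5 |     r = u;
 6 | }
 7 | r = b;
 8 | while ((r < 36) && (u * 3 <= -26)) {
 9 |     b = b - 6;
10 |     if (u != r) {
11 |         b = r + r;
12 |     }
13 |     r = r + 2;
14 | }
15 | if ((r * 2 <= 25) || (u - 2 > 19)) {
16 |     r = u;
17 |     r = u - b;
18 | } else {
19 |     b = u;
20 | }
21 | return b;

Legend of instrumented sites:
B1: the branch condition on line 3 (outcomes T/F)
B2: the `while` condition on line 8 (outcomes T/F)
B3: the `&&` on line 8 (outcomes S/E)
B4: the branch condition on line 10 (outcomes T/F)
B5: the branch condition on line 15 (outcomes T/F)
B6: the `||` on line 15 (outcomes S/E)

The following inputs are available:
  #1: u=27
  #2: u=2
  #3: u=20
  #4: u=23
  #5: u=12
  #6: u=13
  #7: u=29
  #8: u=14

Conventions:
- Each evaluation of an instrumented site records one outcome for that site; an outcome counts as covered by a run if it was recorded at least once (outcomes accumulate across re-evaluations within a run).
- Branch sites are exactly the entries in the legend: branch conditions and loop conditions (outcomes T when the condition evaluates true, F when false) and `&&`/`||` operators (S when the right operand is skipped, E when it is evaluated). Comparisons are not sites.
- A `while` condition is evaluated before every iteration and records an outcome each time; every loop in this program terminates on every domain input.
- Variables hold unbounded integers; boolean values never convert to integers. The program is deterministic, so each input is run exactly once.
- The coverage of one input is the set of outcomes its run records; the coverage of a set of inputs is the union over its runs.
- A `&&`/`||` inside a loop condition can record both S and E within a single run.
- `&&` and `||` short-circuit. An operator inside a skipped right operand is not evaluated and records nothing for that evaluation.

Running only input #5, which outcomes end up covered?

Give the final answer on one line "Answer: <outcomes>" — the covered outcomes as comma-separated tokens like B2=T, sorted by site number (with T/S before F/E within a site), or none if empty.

Event log for input #5 (u=12):
  B1->T, B3->E, B2->F, B6->S, B5->T
collecting distinct outcomes: B1=T, B2=F, B3=E, B5=T, B6=S

Answer: B1=T, B2=F, B3=E, B5=T, B6=S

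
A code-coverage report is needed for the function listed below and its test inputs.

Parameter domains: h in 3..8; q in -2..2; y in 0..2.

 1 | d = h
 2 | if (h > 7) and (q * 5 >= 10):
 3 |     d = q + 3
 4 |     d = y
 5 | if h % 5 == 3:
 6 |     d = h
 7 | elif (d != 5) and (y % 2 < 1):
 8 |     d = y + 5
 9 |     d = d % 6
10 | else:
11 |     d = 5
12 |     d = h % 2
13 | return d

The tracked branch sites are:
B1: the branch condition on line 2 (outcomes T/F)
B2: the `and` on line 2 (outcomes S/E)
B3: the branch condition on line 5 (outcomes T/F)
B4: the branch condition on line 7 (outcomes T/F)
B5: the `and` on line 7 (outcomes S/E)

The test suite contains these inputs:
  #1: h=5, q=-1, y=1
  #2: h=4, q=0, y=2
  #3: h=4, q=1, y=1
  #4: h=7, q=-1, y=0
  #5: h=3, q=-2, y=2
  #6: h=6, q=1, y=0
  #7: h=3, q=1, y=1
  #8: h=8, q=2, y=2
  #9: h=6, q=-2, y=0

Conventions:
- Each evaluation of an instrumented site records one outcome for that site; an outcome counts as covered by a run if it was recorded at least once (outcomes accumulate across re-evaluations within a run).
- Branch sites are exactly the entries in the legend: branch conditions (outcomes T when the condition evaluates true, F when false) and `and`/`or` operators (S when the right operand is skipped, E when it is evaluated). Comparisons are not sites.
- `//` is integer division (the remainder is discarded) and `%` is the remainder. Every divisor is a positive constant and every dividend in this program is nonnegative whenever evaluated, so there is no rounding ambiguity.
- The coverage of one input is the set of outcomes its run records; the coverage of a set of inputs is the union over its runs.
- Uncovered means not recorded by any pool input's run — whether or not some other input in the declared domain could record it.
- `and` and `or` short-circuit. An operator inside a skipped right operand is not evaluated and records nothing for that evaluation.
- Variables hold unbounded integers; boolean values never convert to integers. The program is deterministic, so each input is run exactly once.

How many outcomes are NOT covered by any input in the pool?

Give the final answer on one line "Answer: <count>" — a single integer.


test 1 (h=5, q=-1, y=1) fires B2->S, B1->F, B3->F, B5->S, B4->F; hits B1=F, B2=S, B3=F, B4=F, B5=S
test 2 (h=4, q=0, y=2) fires B2->S, B1->F, B3->F, B5->E, B4->T; hits B1=F, B2=S, B3=F, B4=T, B5=E
test 3 (h=4, q=1, y=1) fires B2->S, B1->F, B3->F, B5->E, B4->F; hits B1=F, B2=S, B3=F, B4=F, B5=E
test 4 (h=7, q=-1, y=0) fires B2->S, B1->F, B3->F, B5->E, B4->T; hits B1=F, B2=S, B3=F, B4=T, B5=E
test 5 (h=3, q=-2, y=2) fires B2->S, B1->F, B3->T; hits B1=F, B2=S, B3=T
test 6 (h=6, q=1, y=0) fires B2->S, B1->F, B3->F, B5->E, B4->T; hits B1=F, B2=S, B3=F, B4=T, B5=E
test 7 (h=3, q=1, y=1) fires B2->S, B1->F, B3->T; hits B1=F, B2=S, B3=T
test 8 (h=8, q=2, y=2) fires B2->E, B1->T, B3->T; hits B1=T, B2=E, B3=T
test 9 (h=6, q=-2, y=0) fires B2->S, B1->F, B3->F, B5->E, B4->T; hits B1=F, B2=S, B3=F, B4=T, B5=E
union over the pool: B1=T, B1=F, B2=S, B2=E, B3=T, B3=F, B4=T, B4=F, B5=S, B5=E
uncovered (0 of 10): none
Answer: 0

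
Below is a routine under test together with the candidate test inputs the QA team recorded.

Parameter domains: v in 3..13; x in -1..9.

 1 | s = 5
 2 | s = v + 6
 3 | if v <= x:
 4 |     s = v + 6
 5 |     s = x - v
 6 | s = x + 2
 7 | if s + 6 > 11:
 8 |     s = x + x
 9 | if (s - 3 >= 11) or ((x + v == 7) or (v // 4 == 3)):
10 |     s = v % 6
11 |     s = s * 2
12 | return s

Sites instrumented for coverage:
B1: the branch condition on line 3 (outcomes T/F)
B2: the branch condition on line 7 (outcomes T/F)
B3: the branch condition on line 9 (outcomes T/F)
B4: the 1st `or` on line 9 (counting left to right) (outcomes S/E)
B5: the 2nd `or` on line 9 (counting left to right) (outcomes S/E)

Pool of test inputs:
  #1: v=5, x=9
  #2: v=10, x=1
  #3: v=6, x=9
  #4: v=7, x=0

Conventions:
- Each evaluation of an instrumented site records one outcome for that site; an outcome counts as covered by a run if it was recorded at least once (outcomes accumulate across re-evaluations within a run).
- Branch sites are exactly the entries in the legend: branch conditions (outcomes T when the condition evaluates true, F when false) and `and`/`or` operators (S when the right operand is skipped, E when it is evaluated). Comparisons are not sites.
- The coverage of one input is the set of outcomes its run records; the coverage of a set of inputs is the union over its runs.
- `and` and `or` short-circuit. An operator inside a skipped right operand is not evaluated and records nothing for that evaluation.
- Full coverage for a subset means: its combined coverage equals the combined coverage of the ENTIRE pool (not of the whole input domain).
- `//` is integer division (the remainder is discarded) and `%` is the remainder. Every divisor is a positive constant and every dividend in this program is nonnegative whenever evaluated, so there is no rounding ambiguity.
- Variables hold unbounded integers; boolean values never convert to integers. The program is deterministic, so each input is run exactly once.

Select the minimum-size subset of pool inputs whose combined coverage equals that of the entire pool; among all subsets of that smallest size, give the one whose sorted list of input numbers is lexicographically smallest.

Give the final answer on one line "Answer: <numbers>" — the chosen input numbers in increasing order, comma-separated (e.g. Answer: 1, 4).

input #1, v=5, x=9: events B1->T, B2->T, B4->S, B3->T; outcomes B1=T, B2=T, B3=T, B4=S
input #2, v=10, x=1: events B1->F, B2->F, B4->E, B5->E, B3->F; outcomes B1=F, B2=F, B3=F, B4=E, B5=E
input #3, v=6, x=9: events B1->T, B2->T, B4->S, B3->T; outcomes B1=T, B2=T, B3=T, B4=S
input #4, v=7, x=0: events B1->F, B2->F, B4->E, B5->S, B3->T; outcomes B1=F, B2=F, B3=T, B4=E, B5=S
the full pool covers 10 outcomes: B1=T, B1=F, B2=T, B2=F, B3=T, B3=F, B4=S, B4=E, B5=S, B5=E
no size-1 subset reaches all 10 outcomes (best union: 5/10)
no size-2 subset reaches all 10 outcomes (best union: 9/10)
size 3: inputs {1, 2, 4} cover all 10 outcomes, and no lexicographically smaller subset of this size does

Answer: 1, 2, 4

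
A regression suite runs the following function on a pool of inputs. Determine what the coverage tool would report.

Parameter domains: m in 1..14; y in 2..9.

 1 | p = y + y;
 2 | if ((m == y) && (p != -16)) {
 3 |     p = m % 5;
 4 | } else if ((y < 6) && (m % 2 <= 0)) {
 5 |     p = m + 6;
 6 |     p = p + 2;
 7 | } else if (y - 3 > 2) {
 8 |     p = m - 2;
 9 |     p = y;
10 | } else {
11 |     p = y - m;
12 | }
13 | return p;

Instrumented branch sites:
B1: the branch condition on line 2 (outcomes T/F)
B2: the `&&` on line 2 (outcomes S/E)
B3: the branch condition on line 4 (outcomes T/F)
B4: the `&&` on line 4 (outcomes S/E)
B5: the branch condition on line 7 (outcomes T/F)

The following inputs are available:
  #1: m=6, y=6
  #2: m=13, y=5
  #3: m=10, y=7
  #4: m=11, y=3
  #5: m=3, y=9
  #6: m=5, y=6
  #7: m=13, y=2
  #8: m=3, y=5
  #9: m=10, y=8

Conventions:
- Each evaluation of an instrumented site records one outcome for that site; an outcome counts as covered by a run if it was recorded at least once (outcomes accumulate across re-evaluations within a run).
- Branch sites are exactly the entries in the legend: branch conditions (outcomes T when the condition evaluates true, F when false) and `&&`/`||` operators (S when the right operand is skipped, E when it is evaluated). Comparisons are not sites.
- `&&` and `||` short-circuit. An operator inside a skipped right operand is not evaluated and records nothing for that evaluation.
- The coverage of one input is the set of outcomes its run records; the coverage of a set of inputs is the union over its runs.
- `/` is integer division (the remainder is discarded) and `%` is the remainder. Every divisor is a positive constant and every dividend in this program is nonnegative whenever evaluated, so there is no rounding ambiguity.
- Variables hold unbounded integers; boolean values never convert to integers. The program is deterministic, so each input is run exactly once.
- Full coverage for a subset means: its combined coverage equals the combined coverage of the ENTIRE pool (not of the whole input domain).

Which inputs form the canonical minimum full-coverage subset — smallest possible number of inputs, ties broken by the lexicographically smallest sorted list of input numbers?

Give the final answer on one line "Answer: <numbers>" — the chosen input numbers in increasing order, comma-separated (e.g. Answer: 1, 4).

run #1 (m=6, y=6) records B1=T, B2=E
run #2 (m=13, y=5) records B1=F, B2=S, B3=F, B4=E, B5=F
run #3 (m=10, y=7) records B1=F, B2=S, B3=F, B4=S, B5=T
run #4 (m=11, y=3) records B1=F, B2=S, B3=F, B4=E, B5=F
run #5 (m=3, y=9) records B1=F, B2=S, B3=F, B4=S, B5=T
run #6 (m=5, y=6) records B1=F, B2=S, B3=F, B4=S, B5=T
run #7 (m=13, y=2) records B1=F, B2=S, B3=F, B4=E, B5=F
run #8 (m=3, y=5) records B1=F, B2=S, B3=F, B4=E, B5=F
run #9 (m=10, y=8) records B1=F, B2=S, B3=F, B4=S, B5=T
pool-wide coverage (9 outcomes): B1=T, B1=F, B2=S, B2=E, B3=F, B4=S, B4=E, B5=T, B5=F
size 1 is not enough: best union over all size-1 subsets is 5/9
size 2 is not enough: best union over all size-2 subsets is 7/9
the canonical winner is {1, 2, 3}: size 3, full 9-outcome coverage, earliest index list among size-3 covers

Answer: 1, 2, 3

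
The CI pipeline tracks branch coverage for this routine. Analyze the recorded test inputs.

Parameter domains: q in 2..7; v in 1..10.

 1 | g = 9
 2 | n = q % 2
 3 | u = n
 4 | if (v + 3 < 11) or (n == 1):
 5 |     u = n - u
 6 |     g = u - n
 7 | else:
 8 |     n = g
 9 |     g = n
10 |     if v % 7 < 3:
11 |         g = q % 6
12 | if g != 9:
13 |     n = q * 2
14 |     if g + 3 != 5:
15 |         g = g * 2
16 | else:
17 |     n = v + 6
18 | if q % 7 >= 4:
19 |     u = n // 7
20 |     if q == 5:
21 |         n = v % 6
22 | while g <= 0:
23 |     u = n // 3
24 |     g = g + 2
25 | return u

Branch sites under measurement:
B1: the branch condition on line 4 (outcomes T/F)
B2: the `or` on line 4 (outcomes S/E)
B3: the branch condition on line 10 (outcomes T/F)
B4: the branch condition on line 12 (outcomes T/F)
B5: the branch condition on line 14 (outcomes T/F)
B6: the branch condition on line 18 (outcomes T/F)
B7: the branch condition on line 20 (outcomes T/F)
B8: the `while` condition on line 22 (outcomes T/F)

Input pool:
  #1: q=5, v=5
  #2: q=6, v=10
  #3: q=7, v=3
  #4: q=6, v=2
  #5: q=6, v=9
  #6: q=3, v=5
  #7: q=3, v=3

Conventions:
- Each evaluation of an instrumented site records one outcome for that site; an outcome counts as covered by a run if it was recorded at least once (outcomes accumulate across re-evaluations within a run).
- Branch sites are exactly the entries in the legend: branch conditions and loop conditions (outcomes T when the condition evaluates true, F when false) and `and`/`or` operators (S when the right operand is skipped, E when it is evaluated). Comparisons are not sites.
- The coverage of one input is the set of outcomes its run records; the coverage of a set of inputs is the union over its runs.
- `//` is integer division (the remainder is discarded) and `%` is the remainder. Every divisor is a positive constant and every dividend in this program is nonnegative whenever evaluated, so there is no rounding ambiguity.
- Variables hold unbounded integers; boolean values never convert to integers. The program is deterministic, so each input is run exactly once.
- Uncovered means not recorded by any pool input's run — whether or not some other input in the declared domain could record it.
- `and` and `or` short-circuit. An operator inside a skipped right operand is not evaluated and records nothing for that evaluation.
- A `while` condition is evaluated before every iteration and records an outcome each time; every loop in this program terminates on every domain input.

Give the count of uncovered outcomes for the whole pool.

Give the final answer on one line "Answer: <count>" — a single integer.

input #1 (q=5, v=5): covers B1=T, B2=S, B4=T, B5=T, B6=T, B7=T, B8=T, B8=F
input #2 (q=6, v=10): covers B1=F, B2=E, B3=F, B4=F, B6=T, B7=F, B8=F
input #3 (q=7, v=3): covers B1=T, B2=S, B4=T, B5=T, B6=F, B8=T, B8=F
input #4 (q=6, v=2): covers B1=T, B2=S, B4=T, B5=T, B6=T, B7=F, B8=T, B8=F
input #5 (q=6, v=9): covers B1=F, B2=E, B3=T, B4=T, B5=T, B6=T, B7=F, B8=T, B8=F
input #6 (q=3, v=5): covers B1=T, B2=S, B4=T, B5=T, B6=F, B8=T, B8=F
input #7 (q=3, v=3): covers B1=T, B2=S, B4=T, B5=T, B6=F, B8=T, B8=F
union over the pool: B1=T, B1=F, B2=S, B2=E, B3=T, B3=F, B4=T, B4=F, B5=T, B6=T, B6=F, B7=T, B7=F, B8=T, B8=F
uncovered (1 of 16): B5=F

Answer: 1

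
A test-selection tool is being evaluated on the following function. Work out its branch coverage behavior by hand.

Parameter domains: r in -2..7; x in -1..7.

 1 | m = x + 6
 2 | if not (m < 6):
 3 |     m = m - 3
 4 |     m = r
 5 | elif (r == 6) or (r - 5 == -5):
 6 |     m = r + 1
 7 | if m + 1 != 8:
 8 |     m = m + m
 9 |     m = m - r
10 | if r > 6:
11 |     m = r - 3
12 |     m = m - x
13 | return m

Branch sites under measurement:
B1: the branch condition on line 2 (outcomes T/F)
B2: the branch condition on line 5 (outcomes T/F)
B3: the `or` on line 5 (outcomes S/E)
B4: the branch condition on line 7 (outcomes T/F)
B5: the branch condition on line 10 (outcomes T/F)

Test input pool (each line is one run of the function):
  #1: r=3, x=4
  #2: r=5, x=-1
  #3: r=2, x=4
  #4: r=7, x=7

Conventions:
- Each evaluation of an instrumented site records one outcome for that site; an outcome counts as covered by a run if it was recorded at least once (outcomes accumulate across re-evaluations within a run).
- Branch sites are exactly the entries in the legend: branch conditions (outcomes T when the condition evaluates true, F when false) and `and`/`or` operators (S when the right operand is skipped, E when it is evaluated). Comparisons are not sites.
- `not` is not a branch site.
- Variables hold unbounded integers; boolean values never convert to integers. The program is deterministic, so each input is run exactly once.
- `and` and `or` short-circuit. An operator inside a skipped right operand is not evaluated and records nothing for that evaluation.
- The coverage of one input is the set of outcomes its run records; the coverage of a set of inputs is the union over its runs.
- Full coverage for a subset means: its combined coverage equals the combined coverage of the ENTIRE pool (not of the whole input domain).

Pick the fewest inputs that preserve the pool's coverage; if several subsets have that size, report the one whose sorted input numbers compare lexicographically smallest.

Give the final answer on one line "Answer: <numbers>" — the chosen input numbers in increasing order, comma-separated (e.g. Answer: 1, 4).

input #1 (r=3, x=4): events B1->T, B4->T, B5->F; covers B1=T, B4=T, B5=F
input #2 (r=5, x=-1): events B1->F, B3->E, B2->F, B4->T, B5->F; covers B1=F, B2=F, B3=E, B4=T, B5=F
input #3 (r=2, x=4): events B1->T, B4->T, B5->F; covers B1=T, B4=T, B5=F
input #4 (r=7, x=7): events B1->T, B4->F, B5->T; covers B1=T, B4=F, B5=T
the full pool covers 8 outcomes: B1=T, B1=F, B2=F, B3=E, B4=T, B4=F, B5=T, B5=F
checked all size-1 subsets: none covers 8 outcomes (max 5/8)
inputs {2, 4} (size 2) cover everything; no size-2 subset with a lexicographically smaller index list covers all 8

Answer: 2, 4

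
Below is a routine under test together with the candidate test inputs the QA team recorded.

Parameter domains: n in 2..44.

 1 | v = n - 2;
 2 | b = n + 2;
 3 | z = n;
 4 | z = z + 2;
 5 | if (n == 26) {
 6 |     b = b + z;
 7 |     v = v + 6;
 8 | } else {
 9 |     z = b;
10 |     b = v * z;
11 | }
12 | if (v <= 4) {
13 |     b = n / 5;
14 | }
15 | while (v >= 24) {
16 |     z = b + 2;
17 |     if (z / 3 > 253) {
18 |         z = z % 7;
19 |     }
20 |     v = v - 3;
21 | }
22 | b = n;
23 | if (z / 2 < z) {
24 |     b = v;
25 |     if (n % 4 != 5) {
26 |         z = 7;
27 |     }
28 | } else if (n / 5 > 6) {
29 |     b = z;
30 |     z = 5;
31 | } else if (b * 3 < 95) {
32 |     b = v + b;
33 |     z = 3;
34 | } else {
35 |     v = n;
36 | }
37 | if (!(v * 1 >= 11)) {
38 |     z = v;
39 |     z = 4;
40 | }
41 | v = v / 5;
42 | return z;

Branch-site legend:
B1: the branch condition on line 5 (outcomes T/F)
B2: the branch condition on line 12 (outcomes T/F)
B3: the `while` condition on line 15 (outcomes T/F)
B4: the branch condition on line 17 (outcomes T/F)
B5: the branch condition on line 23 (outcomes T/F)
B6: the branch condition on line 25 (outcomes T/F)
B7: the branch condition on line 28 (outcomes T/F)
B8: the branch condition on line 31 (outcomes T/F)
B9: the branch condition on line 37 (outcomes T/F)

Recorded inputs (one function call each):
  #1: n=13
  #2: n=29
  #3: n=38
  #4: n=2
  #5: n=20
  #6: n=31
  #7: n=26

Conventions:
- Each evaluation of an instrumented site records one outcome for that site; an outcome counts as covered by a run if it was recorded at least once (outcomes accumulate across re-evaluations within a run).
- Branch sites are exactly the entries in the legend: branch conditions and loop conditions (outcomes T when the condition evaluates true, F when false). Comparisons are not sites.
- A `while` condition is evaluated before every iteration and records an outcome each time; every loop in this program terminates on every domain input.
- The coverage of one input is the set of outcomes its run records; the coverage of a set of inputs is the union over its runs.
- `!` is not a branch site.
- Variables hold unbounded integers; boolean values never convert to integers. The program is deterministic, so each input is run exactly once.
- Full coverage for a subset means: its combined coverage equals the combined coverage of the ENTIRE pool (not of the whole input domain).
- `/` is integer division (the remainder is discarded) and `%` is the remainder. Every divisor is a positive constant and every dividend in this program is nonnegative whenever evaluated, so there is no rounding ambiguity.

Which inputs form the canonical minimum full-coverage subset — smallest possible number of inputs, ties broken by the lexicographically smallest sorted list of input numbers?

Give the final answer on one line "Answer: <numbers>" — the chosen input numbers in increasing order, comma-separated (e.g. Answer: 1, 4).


input #1 (n=13): covers B1=F, B2=F, B3=F, B5=T, B6=T, B9=F
input #2 (n=29): covers B1=F, B2=F, B3=T, B3=F, B4=T, B5=T, B6=T, B9=F
input #3 (n=38): covers B1=F, B2=F, B3=T, B3=F, B4=T, B5=F, B7=T, B9=F
input #4 (n=2): covers B1=F, B2=T, B3=F, B5=T, B6=T, B9=T
input #5 (n=20): covers B1=F, B2=F, B3=F, B5=T, B6=T, B9=F
input #6 (n=31): covers B1=F, B2=F, B3=T, B3=F, B4=T, B5=F, B7=F, B8=T, B9=F
input #7 (n=26): covers B1=T, B2=F, B3=T, B3=F, B4=F, B5=T, B6=T, B9=F
the full pool covers 16 outcomes: B1=T, B1=F, B2=T, B2=F, B3=T, B3=F, B4=T, B4=F, B5=T, B5=F, B6=T, B7=T, B7=F, B8=T, B9=T, B9=F
checked all size-1 subsets: none covers 16 outcomes (max 9/16)
checked all size-2 subsets: none covers 16 outcomes (max 13/16)
checked all size-3 subsets: none covers 16 outcomes (max 15/16)
the canonical winner is {3, 4, 6, 7}: size 4, full 16-outcome coverage, earliest index list among size-4 covers
Answer: 3, 4, 6, 7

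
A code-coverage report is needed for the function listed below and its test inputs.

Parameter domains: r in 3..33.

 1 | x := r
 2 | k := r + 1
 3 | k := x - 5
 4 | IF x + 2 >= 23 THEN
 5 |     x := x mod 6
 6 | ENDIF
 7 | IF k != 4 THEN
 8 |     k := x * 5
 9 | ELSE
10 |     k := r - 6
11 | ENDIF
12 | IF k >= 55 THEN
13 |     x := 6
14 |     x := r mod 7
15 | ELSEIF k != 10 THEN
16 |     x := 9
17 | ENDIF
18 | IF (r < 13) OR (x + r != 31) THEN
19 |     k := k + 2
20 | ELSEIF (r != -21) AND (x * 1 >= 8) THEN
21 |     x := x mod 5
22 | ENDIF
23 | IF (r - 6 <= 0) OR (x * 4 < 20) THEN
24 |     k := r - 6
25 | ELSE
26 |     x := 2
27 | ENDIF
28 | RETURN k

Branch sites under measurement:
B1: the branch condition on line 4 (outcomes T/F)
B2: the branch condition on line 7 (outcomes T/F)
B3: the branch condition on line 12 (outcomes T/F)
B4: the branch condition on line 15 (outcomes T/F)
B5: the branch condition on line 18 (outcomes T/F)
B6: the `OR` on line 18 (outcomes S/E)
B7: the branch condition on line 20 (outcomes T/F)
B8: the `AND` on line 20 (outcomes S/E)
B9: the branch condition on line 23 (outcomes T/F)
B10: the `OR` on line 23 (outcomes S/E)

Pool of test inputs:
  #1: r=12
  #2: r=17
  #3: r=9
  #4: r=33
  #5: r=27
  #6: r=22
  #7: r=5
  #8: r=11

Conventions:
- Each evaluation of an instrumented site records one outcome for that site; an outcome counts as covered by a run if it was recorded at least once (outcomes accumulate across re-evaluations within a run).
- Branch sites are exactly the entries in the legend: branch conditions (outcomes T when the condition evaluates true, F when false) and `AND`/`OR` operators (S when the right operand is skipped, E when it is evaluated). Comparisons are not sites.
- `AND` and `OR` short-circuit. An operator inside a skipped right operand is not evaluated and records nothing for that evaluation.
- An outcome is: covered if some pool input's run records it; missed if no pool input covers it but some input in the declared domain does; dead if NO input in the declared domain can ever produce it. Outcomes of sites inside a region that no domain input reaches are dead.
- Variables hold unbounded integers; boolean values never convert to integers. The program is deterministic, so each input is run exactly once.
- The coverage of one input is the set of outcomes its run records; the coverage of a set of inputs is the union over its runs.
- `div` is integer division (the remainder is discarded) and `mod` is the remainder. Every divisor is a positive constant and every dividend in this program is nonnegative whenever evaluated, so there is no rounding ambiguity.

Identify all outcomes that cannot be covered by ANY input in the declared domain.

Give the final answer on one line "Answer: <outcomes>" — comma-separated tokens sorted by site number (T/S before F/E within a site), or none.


running all 31 domain inputs and tallying outcomes:
  B7=F: zero occurrences over every domain input -> dead
  B8=S: zero occurrences over every domain input -> dead
  reachable outcomes have witnesses, e.g. B1=T (e.g. r=21), B1=F (e.g. r=3), B2=T (e.g. r=3), B2=F (e.g. r=9)
Answer: B7=F, B8=S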